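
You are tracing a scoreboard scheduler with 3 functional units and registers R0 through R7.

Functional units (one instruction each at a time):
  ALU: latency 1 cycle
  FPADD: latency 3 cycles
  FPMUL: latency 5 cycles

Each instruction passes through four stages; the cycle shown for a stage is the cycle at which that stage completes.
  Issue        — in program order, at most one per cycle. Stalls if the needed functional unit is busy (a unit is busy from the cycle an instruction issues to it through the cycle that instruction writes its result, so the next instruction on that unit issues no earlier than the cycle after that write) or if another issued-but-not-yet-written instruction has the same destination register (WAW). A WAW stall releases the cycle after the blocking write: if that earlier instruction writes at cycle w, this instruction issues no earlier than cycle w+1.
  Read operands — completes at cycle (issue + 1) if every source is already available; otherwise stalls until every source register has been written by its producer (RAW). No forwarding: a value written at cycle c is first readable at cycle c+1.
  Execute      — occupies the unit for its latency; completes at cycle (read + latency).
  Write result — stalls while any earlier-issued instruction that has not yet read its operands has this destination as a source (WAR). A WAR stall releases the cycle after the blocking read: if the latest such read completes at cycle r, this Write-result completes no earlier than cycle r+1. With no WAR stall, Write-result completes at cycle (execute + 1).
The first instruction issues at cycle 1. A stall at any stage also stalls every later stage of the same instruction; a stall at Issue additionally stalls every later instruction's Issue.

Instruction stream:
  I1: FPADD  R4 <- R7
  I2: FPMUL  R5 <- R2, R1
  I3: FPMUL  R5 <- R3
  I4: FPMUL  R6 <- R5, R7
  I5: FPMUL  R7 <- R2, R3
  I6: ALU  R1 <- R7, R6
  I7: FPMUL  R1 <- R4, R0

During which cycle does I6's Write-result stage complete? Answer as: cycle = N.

I1  is:1  ro:2  ex:5  wr:6
I2  is:2  ro:3  ex:8  wr:9
I3  is:10  ro:11  ex:16  wr:17  — struct: FPMUL busy until I2 writes@9
I4  is:18  ro:19  ex:24  wr:25  — struct: FPMUL busy until I3 writes@17
I5  is:26  ro:27  ex:32  wr:33  — struct: FPMUL busy until I4 writes@25
I6  is:27  ro:34  ex:35  wr:36  — RAW R7: wait I5 write@33
I7  is:37  ro:38  ex:43  wr:44  — WAW R1: wait I6 write@36

cycle = 36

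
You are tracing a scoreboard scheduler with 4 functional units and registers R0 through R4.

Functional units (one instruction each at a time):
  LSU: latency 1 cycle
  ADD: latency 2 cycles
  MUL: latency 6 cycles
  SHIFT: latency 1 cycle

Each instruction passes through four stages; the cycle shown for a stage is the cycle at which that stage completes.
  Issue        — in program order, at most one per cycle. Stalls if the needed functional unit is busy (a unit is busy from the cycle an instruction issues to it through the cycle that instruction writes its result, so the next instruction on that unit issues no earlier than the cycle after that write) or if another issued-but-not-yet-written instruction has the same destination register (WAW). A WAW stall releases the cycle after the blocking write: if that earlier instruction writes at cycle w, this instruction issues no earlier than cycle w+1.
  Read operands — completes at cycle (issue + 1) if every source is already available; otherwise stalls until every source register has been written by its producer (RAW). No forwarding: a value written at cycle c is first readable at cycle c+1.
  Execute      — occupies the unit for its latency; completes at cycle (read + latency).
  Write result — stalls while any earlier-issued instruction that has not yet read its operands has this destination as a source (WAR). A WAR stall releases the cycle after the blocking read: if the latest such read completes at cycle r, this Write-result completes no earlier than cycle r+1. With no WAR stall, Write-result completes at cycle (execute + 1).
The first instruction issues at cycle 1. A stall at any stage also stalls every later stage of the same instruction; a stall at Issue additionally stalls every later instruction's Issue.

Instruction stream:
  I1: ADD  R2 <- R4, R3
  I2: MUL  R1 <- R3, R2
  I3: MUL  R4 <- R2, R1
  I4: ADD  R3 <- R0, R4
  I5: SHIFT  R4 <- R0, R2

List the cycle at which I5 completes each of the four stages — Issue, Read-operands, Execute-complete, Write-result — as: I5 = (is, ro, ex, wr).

I5 = (23, 24, 25, 26)

[1] I1 issues→ADD
[2] I1 reads · I2 issues→MUL
[4] I1 exec-done
[5] I1 writes R2
[6] I2 reads
[12] I2 exec-done
[13] I2 writes R1
[14] I3 issues→MUL
[15] I3 reads · I4 issues→ADD
[21] I3 exec-done
[22] I3 writes R4
[23] I4 reads · I5 issues→SHIFT
[24] I5 reads
[25] I4 exec-done · I5 exec-done
[26] I4 writes R3 · I5 writes R4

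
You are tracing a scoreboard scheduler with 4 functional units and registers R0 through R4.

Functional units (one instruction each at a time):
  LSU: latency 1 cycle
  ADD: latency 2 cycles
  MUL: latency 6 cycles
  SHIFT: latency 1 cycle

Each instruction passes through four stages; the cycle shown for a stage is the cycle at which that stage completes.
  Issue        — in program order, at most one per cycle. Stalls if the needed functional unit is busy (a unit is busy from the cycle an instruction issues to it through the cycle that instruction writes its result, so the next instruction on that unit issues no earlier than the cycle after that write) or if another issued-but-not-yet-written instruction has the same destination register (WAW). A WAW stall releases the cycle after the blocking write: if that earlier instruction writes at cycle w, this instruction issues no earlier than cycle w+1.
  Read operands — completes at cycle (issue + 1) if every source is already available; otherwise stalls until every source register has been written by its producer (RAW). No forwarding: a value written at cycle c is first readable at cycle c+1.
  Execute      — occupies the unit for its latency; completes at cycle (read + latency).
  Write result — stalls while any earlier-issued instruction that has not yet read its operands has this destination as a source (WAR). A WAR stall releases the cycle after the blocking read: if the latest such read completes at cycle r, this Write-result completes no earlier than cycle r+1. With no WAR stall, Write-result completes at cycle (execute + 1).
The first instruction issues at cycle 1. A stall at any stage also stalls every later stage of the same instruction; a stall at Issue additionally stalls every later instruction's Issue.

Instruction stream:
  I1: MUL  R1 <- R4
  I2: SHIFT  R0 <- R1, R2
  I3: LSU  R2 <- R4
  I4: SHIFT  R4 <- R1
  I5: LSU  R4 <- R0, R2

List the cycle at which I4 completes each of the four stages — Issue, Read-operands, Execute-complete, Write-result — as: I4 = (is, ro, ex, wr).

I4 = (13, 14, 15, 16)

cycle 1: I1→MUL
cycle 2: I1 RO · I2→SHIFT
cycle 3: I3→LSU
cycle 4: I3 RO
cycle 5: I3 EX
cycle 8: I1 EX
cycle 9: I1 WR R1
cycle 10: I2 RO
cycle 11: I2 EX · I3 WR R2
cycle 12: I2 WR R0
cycle 13: I4→SHIFT
cycle 14: I4 RO
cycle 15: I4 EX
cycle 16: I4 WR R4
cycle 17: I5→LSU
cycle 18: I5 RO
cycle 19: I5 EX
cycle 20: I5 WR R4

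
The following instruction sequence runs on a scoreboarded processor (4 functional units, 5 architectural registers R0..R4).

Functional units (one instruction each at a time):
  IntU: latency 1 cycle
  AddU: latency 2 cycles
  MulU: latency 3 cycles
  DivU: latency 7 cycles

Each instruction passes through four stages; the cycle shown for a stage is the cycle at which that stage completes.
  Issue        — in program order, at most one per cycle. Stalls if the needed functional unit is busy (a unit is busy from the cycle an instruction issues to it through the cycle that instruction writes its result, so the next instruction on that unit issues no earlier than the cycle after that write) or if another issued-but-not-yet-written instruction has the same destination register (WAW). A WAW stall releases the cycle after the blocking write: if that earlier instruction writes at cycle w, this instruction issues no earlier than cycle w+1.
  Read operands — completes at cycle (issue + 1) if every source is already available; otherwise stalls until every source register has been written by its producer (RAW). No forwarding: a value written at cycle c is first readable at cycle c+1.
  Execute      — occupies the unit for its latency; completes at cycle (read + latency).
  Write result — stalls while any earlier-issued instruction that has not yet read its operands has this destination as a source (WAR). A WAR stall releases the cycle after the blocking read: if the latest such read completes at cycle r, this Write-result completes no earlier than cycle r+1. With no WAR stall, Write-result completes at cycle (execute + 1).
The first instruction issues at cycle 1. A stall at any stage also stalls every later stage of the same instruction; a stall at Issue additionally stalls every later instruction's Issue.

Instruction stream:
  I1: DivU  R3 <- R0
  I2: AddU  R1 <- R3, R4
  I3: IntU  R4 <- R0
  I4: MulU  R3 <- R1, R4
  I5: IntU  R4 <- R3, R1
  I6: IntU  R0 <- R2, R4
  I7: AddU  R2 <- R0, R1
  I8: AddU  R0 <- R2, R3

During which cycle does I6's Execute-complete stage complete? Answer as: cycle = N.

cycle = 25

cycle 1: I1→DivU
cycle 2: I1 RO · I2→AddU
cycle 3: I3→IntU
cycle 4: I3 RO
cycle 5: I3 EX
cycle 9: I1 EX
cycle 10: I1 WR R3
cycle 11: I2 RO · I4→MulU
cycle 12: I3 WR R4
cycle 13: I2 EX · I5→IntU
cycle 14: I2 WR R1
cycle 15: I4 RO
cycle 18: I4 EX
cycle 19: I4 WR R3
cycle 20: I5 RO
cycle 21: I5 EX
cycle 22: I5 WR R4
cycle 23: I6→IntU
cycle 24: I6 RO · I7→AddU
cycle 25: I6 EX
cycle 26: I6 WR R0
cycle 27: I7 RO
cycle 29: I7 EX
cycle 30: I7 WR R2
cycle 31: I8→AddU
cycle 32: I8 RO
cycle 34: I8 EX
cycle 35: I8 WR R0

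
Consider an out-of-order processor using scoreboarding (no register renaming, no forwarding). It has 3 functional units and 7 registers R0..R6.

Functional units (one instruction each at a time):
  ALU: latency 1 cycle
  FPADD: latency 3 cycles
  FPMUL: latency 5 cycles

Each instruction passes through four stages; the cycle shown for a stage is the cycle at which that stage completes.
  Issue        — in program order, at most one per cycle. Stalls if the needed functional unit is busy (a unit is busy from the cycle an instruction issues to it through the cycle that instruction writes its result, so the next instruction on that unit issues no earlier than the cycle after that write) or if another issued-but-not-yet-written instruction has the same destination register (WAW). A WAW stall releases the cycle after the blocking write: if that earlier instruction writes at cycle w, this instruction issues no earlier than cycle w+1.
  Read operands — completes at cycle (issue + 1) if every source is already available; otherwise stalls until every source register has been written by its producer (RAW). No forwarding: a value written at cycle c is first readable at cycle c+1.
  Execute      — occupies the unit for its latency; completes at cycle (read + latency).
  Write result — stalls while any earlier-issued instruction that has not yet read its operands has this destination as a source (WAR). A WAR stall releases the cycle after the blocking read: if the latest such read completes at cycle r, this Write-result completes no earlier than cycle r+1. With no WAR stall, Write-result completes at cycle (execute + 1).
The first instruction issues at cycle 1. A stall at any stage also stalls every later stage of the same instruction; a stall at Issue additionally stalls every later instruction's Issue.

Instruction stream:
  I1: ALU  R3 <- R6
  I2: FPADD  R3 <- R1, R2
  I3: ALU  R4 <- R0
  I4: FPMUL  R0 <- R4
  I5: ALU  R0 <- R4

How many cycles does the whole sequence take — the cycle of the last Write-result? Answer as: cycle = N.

cycle = 20

t=1  I1 issues→ALU
t=2  I1 reads
t=3  I1 exec-done
t=4  I1 writes R3
t=5  I2 issues→FPADD
t=6  I2 reads · I3 issues→ALU
t=7  I3 reads · I4 issues→FPMUL
t=8  I3 exec-done
t=9  I2 exec-done · I3 writes R4
t=10  I2 writes R3 · I4 reads
t=15  I4 exec-done
t=16  I4 writes R0
t=17  I5 issues→ALU
t=18  I5 reads
t=19  I5 exec-done
t=20  I5 writes R0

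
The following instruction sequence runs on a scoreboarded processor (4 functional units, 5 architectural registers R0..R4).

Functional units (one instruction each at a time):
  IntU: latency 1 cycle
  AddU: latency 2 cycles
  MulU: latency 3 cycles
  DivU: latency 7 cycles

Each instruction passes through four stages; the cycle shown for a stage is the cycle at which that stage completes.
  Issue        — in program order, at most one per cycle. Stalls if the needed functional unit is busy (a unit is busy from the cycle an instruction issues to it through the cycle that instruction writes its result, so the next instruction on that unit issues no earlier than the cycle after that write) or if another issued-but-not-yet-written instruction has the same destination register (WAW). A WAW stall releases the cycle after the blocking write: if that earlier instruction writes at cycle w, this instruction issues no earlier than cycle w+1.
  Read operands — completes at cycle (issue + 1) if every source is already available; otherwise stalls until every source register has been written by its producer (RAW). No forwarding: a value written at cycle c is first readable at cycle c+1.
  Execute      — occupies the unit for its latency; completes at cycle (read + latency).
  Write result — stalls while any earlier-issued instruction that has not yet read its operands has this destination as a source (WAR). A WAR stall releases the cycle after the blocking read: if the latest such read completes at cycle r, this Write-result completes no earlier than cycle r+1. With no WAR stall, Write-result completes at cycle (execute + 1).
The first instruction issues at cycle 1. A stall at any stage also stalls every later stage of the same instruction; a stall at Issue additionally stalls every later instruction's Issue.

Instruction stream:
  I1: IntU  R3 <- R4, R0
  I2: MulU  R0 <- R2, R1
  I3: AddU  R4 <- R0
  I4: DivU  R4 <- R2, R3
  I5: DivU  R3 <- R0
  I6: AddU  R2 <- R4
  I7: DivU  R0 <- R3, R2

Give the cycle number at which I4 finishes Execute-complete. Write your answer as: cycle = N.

c1: I1→IntU
c2: I1 RO | I2→MulU
c3: I1 EX | I2 RO | I3→AddU
c4: I1 WR R3
c6: I2 EX
c7: I2 WR R0
c8: I3 RO
c10: I3 EX
c11: I3 WR R4
c12: I4→DivU
c13: I4 RO
c20: I4 EX
c21: I4 WR R4
c22: I5→DivU
c23: I5 RO | I6→AddU
c24: I6 RO
c26: I6 EX
c27: I6 WR R2
c30: I5 EX
c31: I5 WR R3
c32: I7→DivU
c33: I7 RO
c40: I7 EX
c41: I7 WR R0

cycle = 20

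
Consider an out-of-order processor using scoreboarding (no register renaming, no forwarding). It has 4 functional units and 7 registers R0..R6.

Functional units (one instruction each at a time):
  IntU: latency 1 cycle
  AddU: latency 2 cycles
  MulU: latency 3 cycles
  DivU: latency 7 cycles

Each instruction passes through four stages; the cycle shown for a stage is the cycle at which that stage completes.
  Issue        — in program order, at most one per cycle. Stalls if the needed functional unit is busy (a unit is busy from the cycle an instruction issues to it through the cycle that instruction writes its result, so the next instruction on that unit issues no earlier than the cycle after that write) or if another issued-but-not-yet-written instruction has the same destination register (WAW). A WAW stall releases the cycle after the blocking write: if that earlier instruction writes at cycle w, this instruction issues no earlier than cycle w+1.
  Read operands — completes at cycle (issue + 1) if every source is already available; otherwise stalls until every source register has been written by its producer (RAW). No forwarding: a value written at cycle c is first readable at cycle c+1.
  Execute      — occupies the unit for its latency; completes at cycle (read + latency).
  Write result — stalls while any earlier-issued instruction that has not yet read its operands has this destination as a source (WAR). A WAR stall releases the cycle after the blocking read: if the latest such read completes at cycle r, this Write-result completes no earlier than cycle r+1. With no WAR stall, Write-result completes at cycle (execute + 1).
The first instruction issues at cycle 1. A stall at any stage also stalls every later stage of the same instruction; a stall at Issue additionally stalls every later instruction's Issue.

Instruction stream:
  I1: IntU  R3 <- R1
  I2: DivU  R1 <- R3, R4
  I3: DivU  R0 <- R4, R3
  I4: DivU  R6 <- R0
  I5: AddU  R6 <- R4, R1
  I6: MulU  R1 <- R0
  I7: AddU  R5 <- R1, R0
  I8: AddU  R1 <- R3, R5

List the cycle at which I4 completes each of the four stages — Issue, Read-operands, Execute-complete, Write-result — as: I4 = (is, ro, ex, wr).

I4 = (24, 25, 32, 33)

c1: I1 dispatched to IntU
c2: I1 operands ready; I2 dispatched to DivU
c3: I1 complete
c4: R3←I1
c5: I2 operands ready
c12: I2 complete
c13: R1←I2
c14: I3 dispatched to DivU
c15: I3 operands ready
c22: I3 complete
c23: R0←I3
c24: I4 dispatched to DivU
c25: I4 operands ready
c32: I4 complete
c33: R6←I4
c34: I5 dispatched to AddU
c35: I5 operands ready; I6 dispatched to MulU
c36: I6 operands ready
c37: I5 complete
c38: R6←I5
c39: I6 complete; I7 dispatched to AddU
c40: R1←I6
c41: I7 operands ready
c43: I7 complete
c44: R5←I7
c45: I8 dispatched to AddU
c46: I8 operands ready
c48: I8 complete
c49: R1←I8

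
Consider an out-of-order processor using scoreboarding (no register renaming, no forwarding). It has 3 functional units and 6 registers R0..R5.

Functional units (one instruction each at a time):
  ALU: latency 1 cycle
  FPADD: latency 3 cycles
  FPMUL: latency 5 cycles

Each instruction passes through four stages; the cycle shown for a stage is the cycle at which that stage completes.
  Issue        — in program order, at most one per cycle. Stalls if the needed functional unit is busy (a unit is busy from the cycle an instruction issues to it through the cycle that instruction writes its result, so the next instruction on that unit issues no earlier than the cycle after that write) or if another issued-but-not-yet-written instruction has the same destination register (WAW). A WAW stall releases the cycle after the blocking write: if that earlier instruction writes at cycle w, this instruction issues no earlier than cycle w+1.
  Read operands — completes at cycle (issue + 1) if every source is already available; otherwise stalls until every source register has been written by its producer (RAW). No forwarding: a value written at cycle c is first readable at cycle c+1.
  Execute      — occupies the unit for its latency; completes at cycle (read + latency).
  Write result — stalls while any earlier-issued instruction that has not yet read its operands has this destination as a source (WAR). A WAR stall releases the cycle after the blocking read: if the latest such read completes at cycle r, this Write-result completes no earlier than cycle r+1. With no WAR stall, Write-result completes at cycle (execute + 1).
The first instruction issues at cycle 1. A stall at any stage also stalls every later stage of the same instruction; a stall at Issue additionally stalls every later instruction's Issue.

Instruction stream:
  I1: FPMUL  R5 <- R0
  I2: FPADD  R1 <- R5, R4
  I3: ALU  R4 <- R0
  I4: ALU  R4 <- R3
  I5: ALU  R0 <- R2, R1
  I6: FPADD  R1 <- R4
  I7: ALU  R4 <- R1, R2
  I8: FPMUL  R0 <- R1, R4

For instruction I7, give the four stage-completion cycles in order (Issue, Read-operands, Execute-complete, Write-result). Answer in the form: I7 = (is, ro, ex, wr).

I7 = (19, 22, 23, 24)

t=1  issue I1 (FPMUL)
t=2  I1 read-ops | issue I2 (FPADD)
t=3  issue I3 (ALU)
t=4  I3 read-ops
t=5  I3 finished on ALU
t=7  I1 finished on FPMUL
t=8  I1→R5
t=9  I2 read-ops
t=10  I3→R4
t=11  issue I4 (ALU)
t=12  I2 finished on FPADD | I4 read-ops
t=13  I2→R1 | I4 finished on ALU
t=14  I4→R4
t=15  issue I5 (ALU)
t=16  I5 read-ops | issue I6 (FPADD)
t=17  I5 finished on ALU | I6 read-ops
t=18  I5→R0
t=19  issue I7 (ALU)
t=20  I6 finished on FPADD | issue I8 (FPMUL)
t=21  I6→R1
t=22  I7 read-ops
t=23  I7 finished on ALU
t=24  I7→R4
t=25  I8 read-ops
t=30  I8 finished on FPMUL
t=31  I8→R0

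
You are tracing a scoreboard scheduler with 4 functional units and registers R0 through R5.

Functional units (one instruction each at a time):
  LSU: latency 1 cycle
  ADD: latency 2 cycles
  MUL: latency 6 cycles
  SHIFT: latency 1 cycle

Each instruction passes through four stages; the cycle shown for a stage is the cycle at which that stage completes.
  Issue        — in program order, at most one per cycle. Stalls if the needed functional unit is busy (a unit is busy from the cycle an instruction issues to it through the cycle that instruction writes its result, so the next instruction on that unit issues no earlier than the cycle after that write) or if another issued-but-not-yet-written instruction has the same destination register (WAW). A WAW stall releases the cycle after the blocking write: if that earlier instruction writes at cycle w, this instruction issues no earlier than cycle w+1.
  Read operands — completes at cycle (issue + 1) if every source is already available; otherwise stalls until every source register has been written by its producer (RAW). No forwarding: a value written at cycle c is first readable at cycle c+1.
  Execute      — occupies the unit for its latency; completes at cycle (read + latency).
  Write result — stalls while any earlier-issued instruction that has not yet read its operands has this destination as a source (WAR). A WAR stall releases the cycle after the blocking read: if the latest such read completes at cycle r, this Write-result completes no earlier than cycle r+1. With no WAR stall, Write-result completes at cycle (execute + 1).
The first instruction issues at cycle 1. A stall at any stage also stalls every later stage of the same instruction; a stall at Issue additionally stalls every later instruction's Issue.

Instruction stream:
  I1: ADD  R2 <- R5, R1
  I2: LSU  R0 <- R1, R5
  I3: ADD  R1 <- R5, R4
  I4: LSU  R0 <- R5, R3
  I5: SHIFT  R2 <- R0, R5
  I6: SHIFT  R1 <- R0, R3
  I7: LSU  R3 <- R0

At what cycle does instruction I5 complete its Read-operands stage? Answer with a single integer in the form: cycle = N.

cycle = 11

t=1  I1 issues→ADD
t=2  I1 reads; I2 issues→LSU
t=3  I2 reads
t=4  I1 exec-done; I2 exec-done
t=5  I1 writes R2; I2 writes R0
t=6  I3 issues→ADD
t=7  I3 reads; I4 issues→LSU
t=8  I4 reads; I5 issues→SHIFT
t=9  I3 exec-done; I4 exec-done
t=10  I3 writes R1; I4 writes R0
t=11  I5 reads
t=12  I5 exec-done
t=13  I5 writes R2
t=14  I6 issues→SHIFT
t=15  I6 reads; I7 issues→LSU
t=16  I6 exec-done; I7 reads
t=17  I6 writes R1; I7 exec-done
t=18  I7 writes R3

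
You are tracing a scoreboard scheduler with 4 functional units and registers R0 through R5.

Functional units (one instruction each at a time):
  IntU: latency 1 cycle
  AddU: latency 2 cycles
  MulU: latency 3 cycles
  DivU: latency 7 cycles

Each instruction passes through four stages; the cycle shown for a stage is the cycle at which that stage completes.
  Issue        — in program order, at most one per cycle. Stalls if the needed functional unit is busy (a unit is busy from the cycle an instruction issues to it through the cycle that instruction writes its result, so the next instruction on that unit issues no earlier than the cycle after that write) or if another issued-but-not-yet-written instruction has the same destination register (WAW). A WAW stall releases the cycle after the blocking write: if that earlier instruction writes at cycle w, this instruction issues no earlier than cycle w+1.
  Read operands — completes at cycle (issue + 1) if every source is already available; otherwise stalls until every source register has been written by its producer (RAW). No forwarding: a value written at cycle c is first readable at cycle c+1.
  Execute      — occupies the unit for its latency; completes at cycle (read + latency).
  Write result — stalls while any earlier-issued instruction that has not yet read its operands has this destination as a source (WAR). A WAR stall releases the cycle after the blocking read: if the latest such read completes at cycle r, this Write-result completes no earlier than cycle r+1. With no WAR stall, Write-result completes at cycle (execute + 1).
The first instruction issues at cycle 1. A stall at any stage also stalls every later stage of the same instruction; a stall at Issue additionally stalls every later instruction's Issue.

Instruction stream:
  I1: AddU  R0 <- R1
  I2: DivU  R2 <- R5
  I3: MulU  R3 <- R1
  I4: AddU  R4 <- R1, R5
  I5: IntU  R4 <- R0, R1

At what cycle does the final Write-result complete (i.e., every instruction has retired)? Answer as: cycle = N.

c1: issue I1 (AddU)
c2: I1 read-ops · issue I2 (DivU)
c3: I2 read-ops · issue I3 (MulU)
c4: I1 finished on AddU · I3 read-ops
c5: I1→R0
c6: issue I4 (AddU)
c7: I3 finished on MulU · I4 read-ops
c8: I3→R3
c9: I4 finished on AddU
c10: I2 finished on DivU · I4→R4
c11: I2→R2 · issue I5 (IntU)
c12: I5 read-ops
c13: I5 finished on IntU
c14: I5→R4

cycle = 14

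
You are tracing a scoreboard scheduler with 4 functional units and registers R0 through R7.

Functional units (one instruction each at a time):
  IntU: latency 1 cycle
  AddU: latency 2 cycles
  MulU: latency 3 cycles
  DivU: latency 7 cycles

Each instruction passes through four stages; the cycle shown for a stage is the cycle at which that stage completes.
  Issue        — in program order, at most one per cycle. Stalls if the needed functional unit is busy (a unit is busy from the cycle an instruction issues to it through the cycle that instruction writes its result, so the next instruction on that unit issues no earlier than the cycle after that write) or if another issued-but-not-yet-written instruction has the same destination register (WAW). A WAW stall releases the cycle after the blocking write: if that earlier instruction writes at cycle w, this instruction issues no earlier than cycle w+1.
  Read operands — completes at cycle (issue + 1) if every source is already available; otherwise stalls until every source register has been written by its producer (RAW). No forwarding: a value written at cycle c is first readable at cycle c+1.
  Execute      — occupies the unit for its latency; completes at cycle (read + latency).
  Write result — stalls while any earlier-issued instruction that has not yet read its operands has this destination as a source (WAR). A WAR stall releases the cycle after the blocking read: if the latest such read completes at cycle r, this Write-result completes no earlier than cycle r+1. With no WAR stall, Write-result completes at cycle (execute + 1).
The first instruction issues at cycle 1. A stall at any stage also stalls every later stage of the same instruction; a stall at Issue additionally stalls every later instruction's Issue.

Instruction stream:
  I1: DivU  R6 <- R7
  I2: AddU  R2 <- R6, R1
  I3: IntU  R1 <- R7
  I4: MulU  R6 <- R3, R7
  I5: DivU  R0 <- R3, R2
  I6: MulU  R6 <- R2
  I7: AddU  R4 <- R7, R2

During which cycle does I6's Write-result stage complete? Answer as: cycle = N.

I1  is:1  ro:2  ex:9  wr:10
I2  is:2  ro:11  ex:13  wr:14  — RAW R6: wait I1 write@10
I3  is:3  ro:4  ex:5  wr:12  — WAR R1: wait I2 read@11
I4  is:11  ro:12  ex:15  wr:16  — WAW R6: wait I1 write@10
I5  is:12  ro:15  ex:22  wr:23  — RAW R2: wait I2 write@14
I6  is:17  ro:18  ex:21  wr:22  — struct: MulU busy until I4 writes@16
I7  is:18  ro:19  ex:21  wr:22

cycle = 22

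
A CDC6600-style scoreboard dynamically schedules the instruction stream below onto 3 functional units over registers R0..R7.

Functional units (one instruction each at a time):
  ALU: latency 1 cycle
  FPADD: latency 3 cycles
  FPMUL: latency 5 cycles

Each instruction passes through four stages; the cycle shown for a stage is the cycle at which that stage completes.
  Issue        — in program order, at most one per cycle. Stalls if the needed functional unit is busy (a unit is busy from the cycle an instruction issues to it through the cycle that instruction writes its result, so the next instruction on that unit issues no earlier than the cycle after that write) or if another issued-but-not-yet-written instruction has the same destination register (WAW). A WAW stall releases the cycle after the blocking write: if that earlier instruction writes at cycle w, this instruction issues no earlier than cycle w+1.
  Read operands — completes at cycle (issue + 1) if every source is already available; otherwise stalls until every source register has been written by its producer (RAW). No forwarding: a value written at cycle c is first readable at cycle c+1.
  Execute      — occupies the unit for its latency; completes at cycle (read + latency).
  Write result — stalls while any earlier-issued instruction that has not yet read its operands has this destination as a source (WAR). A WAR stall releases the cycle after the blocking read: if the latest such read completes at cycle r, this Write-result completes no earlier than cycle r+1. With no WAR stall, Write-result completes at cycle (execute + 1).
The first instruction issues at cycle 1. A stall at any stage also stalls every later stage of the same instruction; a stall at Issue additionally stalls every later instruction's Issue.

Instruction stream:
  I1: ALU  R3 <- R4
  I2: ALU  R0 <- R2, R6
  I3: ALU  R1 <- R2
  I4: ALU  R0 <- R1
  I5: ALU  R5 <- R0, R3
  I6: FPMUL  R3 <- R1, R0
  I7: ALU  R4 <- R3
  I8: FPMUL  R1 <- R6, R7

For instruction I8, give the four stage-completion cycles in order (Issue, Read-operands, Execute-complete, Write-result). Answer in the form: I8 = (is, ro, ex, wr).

I1 -> (1, 2, 3, 4)
I2 -> (5, 6, 7, 8)  // struct: ALU busy until I1 writes@4
I3 -> (9, 10, 11, 12)  // struct: ALU busy until I2 writes@8
I4 -> (13, 14, 15, 16)  // struct: ALU busy until I3 writes@12
I5 -> (17, 18, 19, 20)  // struct: ALU busy until I4 writes@16
I6 -> (18, 19, 24, 25)
I7 -> (21, 26, 27, 28)  // struct: ALU busy until I5 writes@20, RAW R3: wait I6 write@25
I8 -> (26, 27, 32, 33)  // struct: FPMUL busy until I6 writes@25

I8 = (26, 27, 32, 33)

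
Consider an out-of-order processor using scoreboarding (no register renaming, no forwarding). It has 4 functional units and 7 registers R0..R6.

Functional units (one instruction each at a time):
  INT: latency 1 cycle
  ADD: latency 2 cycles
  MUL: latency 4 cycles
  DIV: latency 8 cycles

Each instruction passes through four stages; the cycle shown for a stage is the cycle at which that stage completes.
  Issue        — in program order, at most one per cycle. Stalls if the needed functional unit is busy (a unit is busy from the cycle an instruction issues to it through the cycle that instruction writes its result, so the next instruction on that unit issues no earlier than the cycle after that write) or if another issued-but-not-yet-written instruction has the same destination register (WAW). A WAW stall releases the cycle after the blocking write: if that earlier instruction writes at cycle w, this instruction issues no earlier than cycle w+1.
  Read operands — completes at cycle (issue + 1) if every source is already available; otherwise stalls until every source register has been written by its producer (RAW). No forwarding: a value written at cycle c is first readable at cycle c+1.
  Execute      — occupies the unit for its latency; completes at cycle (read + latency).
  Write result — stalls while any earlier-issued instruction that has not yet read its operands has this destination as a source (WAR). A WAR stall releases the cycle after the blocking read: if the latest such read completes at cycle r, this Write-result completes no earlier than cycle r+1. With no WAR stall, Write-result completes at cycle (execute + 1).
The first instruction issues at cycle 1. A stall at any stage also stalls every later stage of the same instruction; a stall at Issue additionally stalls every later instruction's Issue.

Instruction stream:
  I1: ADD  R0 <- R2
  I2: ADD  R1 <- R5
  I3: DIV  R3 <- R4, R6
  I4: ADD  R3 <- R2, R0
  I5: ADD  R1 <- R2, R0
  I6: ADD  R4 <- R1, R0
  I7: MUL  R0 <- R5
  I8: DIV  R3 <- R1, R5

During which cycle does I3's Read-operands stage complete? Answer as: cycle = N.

  I1 | 1 | 2 | 4 | 5
  I2 | 6 | 7 | 9 | 10   struct: ADD busy until I1 writes@5
  I3 | 7 | 8 | 16 | 17
  I4 | 18 | 19 | 21 | 22   WAW R3: wait I3 write@17
  I5 | 23 | 24 | 26 | 27   struct: ADD busy until I4 writes@22
  I6 | 28 | 29 | 31 | 32   struct: ADD busy until I5 writes@27
  I7 | 29 | 30 | 34 | 35
  I8 | 30 | 31 | 39 | 40

cycle = 8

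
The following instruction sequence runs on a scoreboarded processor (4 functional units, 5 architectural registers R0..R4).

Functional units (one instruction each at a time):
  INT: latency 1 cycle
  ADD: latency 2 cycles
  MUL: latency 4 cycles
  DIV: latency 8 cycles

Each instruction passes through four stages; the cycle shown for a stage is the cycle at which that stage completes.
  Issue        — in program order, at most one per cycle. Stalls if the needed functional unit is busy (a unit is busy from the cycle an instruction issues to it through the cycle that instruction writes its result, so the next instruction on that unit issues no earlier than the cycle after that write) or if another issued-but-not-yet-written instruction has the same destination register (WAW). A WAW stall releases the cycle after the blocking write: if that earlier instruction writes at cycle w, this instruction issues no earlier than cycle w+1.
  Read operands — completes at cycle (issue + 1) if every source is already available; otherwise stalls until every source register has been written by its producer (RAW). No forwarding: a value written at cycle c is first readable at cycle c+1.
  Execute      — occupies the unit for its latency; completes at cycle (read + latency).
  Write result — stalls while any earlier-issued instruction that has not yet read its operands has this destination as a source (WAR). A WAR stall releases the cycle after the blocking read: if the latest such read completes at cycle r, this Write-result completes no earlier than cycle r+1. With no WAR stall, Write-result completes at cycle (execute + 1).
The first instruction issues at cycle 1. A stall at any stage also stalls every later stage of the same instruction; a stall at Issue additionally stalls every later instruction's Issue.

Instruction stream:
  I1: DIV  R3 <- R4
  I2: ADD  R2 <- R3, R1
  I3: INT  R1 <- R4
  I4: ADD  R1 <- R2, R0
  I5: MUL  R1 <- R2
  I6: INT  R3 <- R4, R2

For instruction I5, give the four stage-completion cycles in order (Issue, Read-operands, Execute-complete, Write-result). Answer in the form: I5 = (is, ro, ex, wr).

cycle 1: issue I1 (DIV)
cycle 2: I1 read-ops · issue I2 (ADD)
cycle 3: issue I3 (INT)
cycle 4: I3 read-ops
cycle 5: I3 finished on INT
cycle 10: I1 finished on DIV
cycle 11: I1→R3
cycle 12: I2 read-ops
cycle 13: I3→R1
cycle 14: I2 finished on ADD
cycle 15: I2→R2
cycle 16: issue I4 (ADD)
cycle 17: I4 read-ops
cycle 19: I4 finished on ADD
cycle 20: I4→R1
cycle 21: issue I5 (MUL)
cycle 22: I5 read-ops · issue I6 (INT)
cycle 23: I6 read-ops
cycle 24: I6 finished on INT
cycle 25: I6→R3
cycle 26: I5 finished on MUL
cycle 27: I5→R1

I5 = (21, 22, 26, 27)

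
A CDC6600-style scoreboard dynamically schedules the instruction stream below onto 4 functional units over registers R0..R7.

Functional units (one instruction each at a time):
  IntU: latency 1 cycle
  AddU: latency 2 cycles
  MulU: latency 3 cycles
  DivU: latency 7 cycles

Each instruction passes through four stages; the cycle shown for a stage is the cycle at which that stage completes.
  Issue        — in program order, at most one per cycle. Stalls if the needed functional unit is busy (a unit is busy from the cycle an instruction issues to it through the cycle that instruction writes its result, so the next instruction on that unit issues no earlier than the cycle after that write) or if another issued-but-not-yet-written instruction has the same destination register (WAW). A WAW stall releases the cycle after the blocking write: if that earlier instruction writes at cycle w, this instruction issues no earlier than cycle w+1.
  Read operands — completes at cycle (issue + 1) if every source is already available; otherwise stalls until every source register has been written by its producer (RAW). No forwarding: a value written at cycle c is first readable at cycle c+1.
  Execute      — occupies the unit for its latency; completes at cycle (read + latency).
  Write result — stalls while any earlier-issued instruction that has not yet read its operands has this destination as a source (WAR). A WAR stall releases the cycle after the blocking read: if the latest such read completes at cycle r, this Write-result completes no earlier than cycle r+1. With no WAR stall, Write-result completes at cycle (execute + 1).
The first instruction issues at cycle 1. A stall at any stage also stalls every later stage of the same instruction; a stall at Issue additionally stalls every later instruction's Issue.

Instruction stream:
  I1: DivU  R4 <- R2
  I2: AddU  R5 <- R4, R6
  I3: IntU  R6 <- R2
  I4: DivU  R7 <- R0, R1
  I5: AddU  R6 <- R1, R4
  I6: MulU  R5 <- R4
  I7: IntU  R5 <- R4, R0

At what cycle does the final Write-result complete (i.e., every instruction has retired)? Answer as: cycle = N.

1) issue 1, read 2, done 9, write 10
2) issue 2, read 11, done 13, write 14  <RAW R4: wait I1 write@10>
3) issue 3, read 4, done 5, write 12  <WAR R6: wait I2 read@11>
4) issue 11, read 12, done 19, write 20  <struct: DivU busy until I1 writes@10>
5) issue 15, read 16, done 18, write 19  <struct: AddU busy until I2 writes@14>
6) issue 16, read 17, done 20, write 21
7) issue 22, read 23, done 24, write 25  <WAW R5: wait I6 write@21>

cycle = 25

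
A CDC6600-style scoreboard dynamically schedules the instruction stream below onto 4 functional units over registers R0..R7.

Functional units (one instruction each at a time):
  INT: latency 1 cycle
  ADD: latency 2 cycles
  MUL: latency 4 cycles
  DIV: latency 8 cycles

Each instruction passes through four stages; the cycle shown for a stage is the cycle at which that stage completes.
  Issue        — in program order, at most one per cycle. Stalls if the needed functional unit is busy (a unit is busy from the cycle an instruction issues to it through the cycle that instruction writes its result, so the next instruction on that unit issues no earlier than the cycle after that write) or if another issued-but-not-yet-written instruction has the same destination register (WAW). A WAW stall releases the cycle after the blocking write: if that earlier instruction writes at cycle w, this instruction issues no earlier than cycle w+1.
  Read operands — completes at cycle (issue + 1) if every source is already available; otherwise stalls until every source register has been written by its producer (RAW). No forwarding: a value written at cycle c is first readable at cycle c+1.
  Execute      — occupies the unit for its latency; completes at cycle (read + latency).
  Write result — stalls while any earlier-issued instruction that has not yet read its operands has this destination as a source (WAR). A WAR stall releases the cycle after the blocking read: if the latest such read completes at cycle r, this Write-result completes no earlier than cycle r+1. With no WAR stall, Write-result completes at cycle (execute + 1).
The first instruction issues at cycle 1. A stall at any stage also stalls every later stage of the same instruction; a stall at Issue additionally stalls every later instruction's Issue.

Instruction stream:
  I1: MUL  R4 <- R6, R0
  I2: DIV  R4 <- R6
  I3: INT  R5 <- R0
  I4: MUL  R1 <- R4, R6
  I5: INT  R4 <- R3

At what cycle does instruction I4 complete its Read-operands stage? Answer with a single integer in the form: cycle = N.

t=1  I1→MUL
t=2  I1 RO
t=6  I1 EX
t=7  I1 WR R4
t=8  I2→DIV
t=9  I2 RO; I3→INT
t=10  I3 RO; I4→MUL
t=11  I3 EX
t=12  I3 WR R5
t=17  I2 EX
t=18  I2 WR R4
t=19  I4 RO; I5→INT
t=20  I5 RO
t=21  I5 EX
t=22  I5 WR R4
t=23  I4 EX
t=24  I4 WR R1

cycle = 19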